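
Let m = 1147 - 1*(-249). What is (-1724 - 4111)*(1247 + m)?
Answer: -15421905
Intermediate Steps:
m = 1396 (m = 1147 + 249 = 1396)
(-1724 - 4111)*(1247 + m) = (-1724 - 4111)*(1247 + 1396) = -5835*2643 = -15421905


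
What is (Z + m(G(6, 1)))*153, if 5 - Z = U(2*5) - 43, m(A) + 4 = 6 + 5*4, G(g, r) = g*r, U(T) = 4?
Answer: 10098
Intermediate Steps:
m(A) = 22 (m(A) = -4 + (6 + 5*4) = -4 + (6 + 20) = -4 + 26 = 22)
Z = 44 (Z = 5 - (4 - 43) = 5 - 1*(-39) = 5 + 39 = 44)
(Z + m(G(6, 1)))*153 = (44 + 22)*153 = 66*153 = 10098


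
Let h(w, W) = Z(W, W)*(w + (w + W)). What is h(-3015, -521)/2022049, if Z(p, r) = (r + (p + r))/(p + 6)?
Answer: -10239213/1041355235 ≈ -0.0098326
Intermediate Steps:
Z(p, r) = (p + 2*r)/(6 + p)
h(w, W) = 3*W*(W + 2*w)/(6 + W) (h(w, W) = ((W + 2*W)/(6 + W))*(w + (w + W)) = ((3*W)/(6 + W))*(w + (W + w)) = (3*W/(6 + W))*(W + 2*w) = 3*W*(W + 2*w)/(6 + W))
h(-3015, -521)/2022049 = (3*(-521)*(-521 + 2*(-3015))/(6 - 521))/2022049 = (3*(-521)*(-521 - 6030)/(-515))*(1/2022049) = (3*(-521)*(-1/515)*(-6551))*(1/2022049) = -10239213/515*1/2022049 = -10239213/1041355235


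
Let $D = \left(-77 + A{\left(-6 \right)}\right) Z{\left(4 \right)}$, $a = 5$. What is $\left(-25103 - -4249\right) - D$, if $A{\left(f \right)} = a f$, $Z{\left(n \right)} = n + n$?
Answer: $-19998$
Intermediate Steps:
$Z{\left(n \right)} = 2 n$
$A{\left(f \right)} = 5 f$
$D = -856$ ($D = \left(-77 + 5 \left(-6\right)\right) 2 \cdot 4 = \left(-77 - 30\right) 8 = \left(-107\right) 8 = -856$)
$\left(-25103 - -4249\right) - D = \left(-25103 - -4249\right) - -856 = \left(-25103 + 4249\right) + 856 = -20854 + 856 = -19998$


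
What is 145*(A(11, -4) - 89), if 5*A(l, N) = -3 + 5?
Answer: -12847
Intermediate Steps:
A(l, N) = ⅖ (A(l, N) = (-3 + 5)/5 = (⅕)*2 = ⅖)
145*(A(11, -4) - 89) = 145*(⅖ - 89) = 145*(-443/5) = -12847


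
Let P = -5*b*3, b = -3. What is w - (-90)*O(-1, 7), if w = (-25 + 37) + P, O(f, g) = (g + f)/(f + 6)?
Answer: 165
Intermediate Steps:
O(f, g) = (f + g)/(6 + f)
P = 45 (P = -5*(-3)*3 = 15*3 = 45)
w = 57 (w = (-25 + 37) + 45 = 12 + 45 = 57)
w - (-90)*O(-1, 7) = 57 - (-90)*(-1 + 7)/(6 - 1) = 57 - (-90)*6/5 = 57 - 90*(-6/5) = 57 + 108 = 165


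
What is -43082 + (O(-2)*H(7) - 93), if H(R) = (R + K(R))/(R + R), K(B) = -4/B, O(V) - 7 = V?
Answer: -4230925/98 ≈ -43173.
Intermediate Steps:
O(V) = 7 + V
H(R) = (R - 4/R)/(2*R) (H(R) = (R - 4/R)/(R + R) = (R - 4/R)/((2*R)) = (R - 4/R)*(1/(2*R)) = (R - 4/R)/(2*R))
-43082 + (O(-2)*H(7) - 93) = -43082 + ((7 - 2)*(½ - 2/7²) - 93) = -43082 + (5*(½ - 2*1/49) - 93) = -43082 + (5*(½ - 2/49) - 93) = -43082 + (5*(45/98) - 93) = -43082 + (225/98 - 93) = -43082 - 8889/98 = -4230925/98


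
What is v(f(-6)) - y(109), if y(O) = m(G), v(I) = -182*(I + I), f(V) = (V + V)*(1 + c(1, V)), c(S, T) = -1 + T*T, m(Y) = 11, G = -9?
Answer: 157237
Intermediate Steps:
c(S, T) = -1 + T²
f(V) = 2*V³ (f(V) = (V + V)*(1 + (-1 + V²)) = (2*V)*V² = 2*V³)
v(I) = -364*I
y(O) = 11
v(f(-6)) - y(109) = -728*(-6)³ - 1*11 = -728*(-216) - 11 = -364*(-432) - 11 = 157248 - 11 = 157237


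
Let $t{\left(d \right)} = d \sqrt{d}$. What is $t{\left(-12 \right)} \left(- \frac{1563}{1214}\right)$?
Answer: $\frac{18756 i \sqrt{3}}{607} \approx 53.52 i$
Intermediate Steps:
$t{\left(d \right)} = d^{\frac{3}{2}}$
$t{\left(-12 \right)} \left(- \frac{1563}{1214}\right) = \left(-12\right)^{\frac{3}{2}} \left(- \frac{1563}{1214}\right) = - 24 i \sqrt{3} \left(\left(-1563\right) \frac{1}{1214}\right) = - 24 i \sqrt{3} \left(- \frac{1563}{1214}\right) = \frac{18756 i \sqrt{3}}{607}$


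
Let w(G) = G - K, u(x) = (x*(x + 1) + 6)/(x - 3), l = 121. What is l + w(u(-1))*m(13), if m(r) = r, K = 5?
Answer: 73/2 ≈ 36.500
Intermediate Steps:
u(x) = (6 + x*(1 + x))/(-3 + x) (u(x) = (x*(1 + x) + 6)/(-3 + x) = (6 + x*(1 + x))/(-3 + x))
w(G) = -5 + G (w(G) = G - 1*5 = G - 5 = -5 + G)
l + w(u(-1))*m(13) = 121 + (-5 + (6 - 1 + (-1)**2)/(-3 - 1))*13 = 121 + (-5 + (6 - 1 + 1)/(-4))*13 = 121 + (-5 - 1/4*6)*13 = 121 + (-5 - 3/2)*13 = 121 - 13/2*13 = 121 - 169/2 = 73/2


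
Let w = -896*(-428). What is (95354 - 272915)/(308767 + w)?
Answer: -177561/692255 ≈ -0.25650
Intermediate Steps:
w = 383488
(95354 - 272915)/(308767 + w) = (95354 - 272915)/(308767 + 383488) = -177561/692255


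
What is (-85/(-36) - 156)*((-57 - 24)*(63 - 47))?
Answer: 199116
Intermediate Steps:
(-85/(-36) - 156)*((-57 - 24)*(63 - 47)) = (-85*(-1/36) - 156)*(-81*16) = (85/36 - 156)*(-1296) = -5531/36*(-1296) = 199116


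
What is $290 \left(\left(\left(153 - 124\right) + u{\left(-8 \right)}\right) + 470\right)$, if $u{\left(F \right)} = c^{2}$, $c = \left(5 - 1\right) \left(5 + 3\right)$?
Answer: $441670$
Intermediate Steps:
$c = 32$ ($c = 4 \cdot 8 = 32$)
$u{\left(F \right)} = 1024$ ($u{\left(F \right)} = 32^{2} = 1024$)
$290 \left(\left(\left(153 - 124\right) + u{\left(-8 \right)}\right) + 470\right) = 290 \left(\left(\left(153 - 124\right) + 1024\right) + 470\right) = 290 \left(\left(29 + 1024\right) + 470\right) = 290 \left(1053 + 470\right) = 290 \cdot 1523 = 441670$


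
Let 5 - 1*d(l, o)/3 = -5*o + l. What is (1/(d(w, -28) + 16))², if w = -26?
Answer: 1/96721 ≈ 1.0339e-5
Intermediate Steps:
d(l, o) = 15 - 3*l + 15*o (d(l, o) = 15 - 3*(-5*o + l) = 15 - 3*(l - 5*o) = 15 + (-3*l + 15*o) = 15 - 3*l + 15*o)
(1/(d(w, -28) + 16))² = (1/((15 - 3*(-26) + 15*(-28)) + 16))² = (1/((15 + 78 - 420) + 16))² = (1/(-327 + 16))² = (1/(-311))² = (-1/311)² = 1/96721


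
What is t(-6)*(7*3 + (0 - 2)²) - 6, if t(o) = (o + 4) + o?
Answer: -206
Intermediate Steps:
t(o) = 4 + 2*o (t(o) = (4 + o) + o = 4 + 2*o)
t(-6)*(7*3 + (0 - 2)²) - 6 = (4 + 2*(-6))*(7*3 + (0 - 2)²) - 6 = (4 - 12)*(21 + (-2)²) - 6 = -8*(21 + 4) - 6 = -8*25 - 6 = -200 - 6 = -206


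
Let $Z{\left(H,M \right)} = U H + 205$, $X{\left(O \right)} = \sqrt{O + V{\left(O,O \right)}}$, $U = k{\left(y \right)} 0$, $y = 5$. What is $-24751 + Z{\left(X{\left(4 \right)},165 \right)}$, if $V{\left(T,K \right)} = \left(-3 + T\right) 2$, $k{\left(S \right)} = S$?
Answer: $-24546$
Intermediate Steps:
$V{\left(T,K \right)} = -6 + 2 T$
$U = 0$ ($U = 5 \cdot 0 = 0$)
$X{\left(O \right)} = \sqrt{-6 + 3 O}$ ($X{\left(O \right)} = \sqrt{O + \left(-6 + 2 O\right)} = \sqrt{-6 + 3 O}$)
$Z{\left(H,M \right)} = 205$ ($Z{\left(H,M \right)} = 0 H + 205 = 0 + 205 = 205$)
$-24751 + Z{\left(X{\left(4 \right)},165 \right)} = -24751 + 205 = -24546$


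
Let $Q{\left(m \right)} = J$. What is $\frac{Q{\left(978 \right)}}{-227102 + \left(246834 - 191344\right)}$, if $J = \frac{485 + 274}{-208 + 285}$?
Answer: $- \frac{23}{400428} \approx -5.7439 \cdot 10^{-5}$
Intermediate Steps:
$J = \frac{69}{7}$ ($J = \frac{759}{77} = 759 \cdot \frac{1}{77} = \frac{69}{7} \approx 9.8571$)
$Q{\left(m \right)} = \frac{69}{7}$
$\frac{Q{\left(978 \right)}}{-227102 + \left(246834 - 191344\right)} = \frac{69}{7 \left(-227102 + \left(246834 - 191344\right)\right)} = \frac{69}{7 \left(-227102 + 55490\right)} = \frac{69}{7 \left(-171612\right)} = \frac{69}{7} \left(- \frac{1}{171612}\right) = - \frac{23}{400428}$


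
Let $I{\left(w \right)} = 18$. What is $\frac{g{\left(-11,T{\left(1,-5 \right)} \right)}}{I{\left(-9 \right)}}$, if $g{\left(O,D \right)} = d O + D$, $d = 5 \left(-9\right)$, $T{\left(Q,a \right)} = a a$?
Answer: $\frac{260}{9} \approx 28.889$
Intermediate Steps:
$T{\left(Q,a \right)} = a^{2}$
$d = -45$
$g{\left(O,D \right)} = D - 45 O$ ($g{\left(O,D \right)} = - 45 O + D = D - 45 O$)
$\frac{g{\left(-11,T{\left(1,-5 \right)} \right)}}{I{\left(-9 \right)}} = \frac{\left(-5\right)^{2} - -495}{18} = \left(25 + 495\right) \frac{1}{18} = 520 \cdot \frac{1}{18} = \frac{260}{9}$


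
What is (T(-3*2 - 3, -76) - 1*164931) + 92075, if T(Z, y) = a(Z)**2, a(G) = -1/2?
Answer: -291423/4 ≈ -72856.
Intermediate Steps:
a(G) = -1/2 (a(G) = -1*1/2 = -1/2)
T(Z, y) = 1/4 (T(Z, y) = (-1/2)**2 = 1/4)
(T(-3*2 - 3, -76) - 1*164931) + 92075 = (1/4 - 1*164931) + 92075 = (1/4 - 164931) + 92075 = -659723/4 + 92075 = -291423/4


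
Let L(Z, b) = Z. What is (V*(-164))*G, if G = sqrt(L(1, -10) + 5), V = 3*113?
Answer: -55596*sqrt(6) ≈ -1.3618e+5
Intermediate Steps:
V = 339
G = sqrt(6) (G = sqrt(1 + 5) = sqrt(6) ≈ 2.4495)
(V*(-164))*G = (339*(-164))*sqrt(6) = -55596*sqrt(6)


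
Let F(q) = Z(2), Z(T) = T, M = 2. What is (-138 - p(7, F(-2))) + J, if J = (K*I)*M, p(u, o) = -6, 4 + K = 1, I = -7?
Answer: -90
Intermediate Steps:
K = -3 (K = -4 + 1 = -3)
F(q) = 2
J = 42 (J = -3*(-7)*2 = 21*2 = 42)
(-138 - p(7, F(-2))) + J = (-138 - 1*(-6)) + 42 = (-138 + 6) + 42 = -132 + 42 = -90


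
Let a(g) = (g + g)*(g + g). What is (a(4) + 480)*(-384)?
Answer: -208896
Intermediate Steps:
a(g) = 4*g**2 (a(g) = (2*g)*(2*g) = 4*g**2)
(a(4) + 480)*(-384) = (4*4**2 + 480)*(-384) = (4*16 + 480)*(-384) = (64 + 480)*(-384) = 544*(-384) = -208896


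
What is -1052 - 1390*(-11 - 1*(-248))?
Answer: -330482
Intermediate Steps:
-1052 - 1390*(-11 - 1*(-248)) = -1052 - 1390*(-11 + 248) = -1052 - 1390*237 = -1052 - 329430 = -330482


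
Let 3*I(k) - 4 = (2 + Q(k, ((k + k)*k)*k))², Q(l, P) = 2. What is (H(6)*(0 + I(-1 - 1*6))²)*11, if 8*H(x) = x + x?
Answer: 2200/3 ≈ 733.33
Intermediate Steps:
H(x) = x/4 (H(x) = (x + x)/8 = (2*x)/8 = x/4)
I(k) = 20/3 (I(k) = 4/3 + (2 + 2)²/3 = 4/3 + (⅓)*4² = 4/3 + (⅓)*16 = 4/3 + 16/3 = 20/3)
(H(6)*(0 + I(-1 - 1*6))²)*11 = (((¼)*6)*(0 + 20/3)²)*11 = (3*(20/3)²/2)*11 = ((3/2)*(400/9))*11 = (200/3)*11 = 2200/3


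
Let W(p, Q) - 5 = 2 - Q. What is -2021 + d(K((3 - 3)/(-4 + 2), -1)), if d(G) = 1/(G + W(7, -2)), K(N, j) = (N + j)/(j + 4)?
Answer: -52543/26 ≈ -2020.9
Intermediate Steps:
W(p, Q) = 7 - Q (W(p, Q) = 5 + (2 - Q) = 7 - Q)
K(N, j) = (N + j)/(4 + j)
d(G) = 1/(9 + G) (d(G) = 1/(G + (7 - 1*(-2))) = 1/(G + (7 + 2)) = 1/(G + 9) = 1/(9 + G))
-2021 + d(K((3 - 3)/(-4 + 2), -1)) = -2021 + 1/(9 + ((3 - 3)/(-4 + 2) - 1)/(4 - 1)) = -2021 + 1/(9 + (0/(-2) - 1)/3) = -2021 + 1/(9 + (0*(-1/2) - 1)/3) = -2021 + 1/(9 + (0 - 1)/3) = -2021 + 1/(9 + (1/3)*(-1)) = -2021 + 1/(9 - 1/3) = -2021 + 1/(26/3) = -2021 + 3/26 = -52543/26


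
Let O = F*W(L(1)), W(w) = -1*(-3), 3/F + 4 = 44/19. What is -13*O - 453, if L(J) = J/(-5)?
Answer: -12273/32 ≈ -383.53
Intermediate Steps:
L(J) = -J/5 (L(J) = J*(-⅕) = -J/5)
F = -57/32 (F = 3/(-4 + 44/19) = 3/(-32/19) = 3*(-19/32) = -57/32 ≈ -1.7813)
W(w) = 3
O = -171/32 (O = -57/32*3 = -171/32 ≈ -5.3438)
-13*O - 453 = -13*(-171/32) - 453 = 2223/32 - 453 = -12273/32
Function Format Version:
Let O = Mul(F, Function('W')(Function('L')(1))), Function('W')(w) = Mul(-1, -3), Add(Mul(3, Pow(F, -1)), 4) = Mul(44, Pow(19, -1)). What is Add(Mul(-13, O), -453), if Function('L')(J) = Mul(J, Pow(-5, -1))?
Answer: Rational(-12273, 32) ≈ -383.53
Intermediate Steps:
Function('L')(J) = Mul(Rational(-1, 5), J) (Function('L')(J) = Mul(J, Rational(-1, 5)) = Mul(Rational(-1, 5), J))
F = Rational(-57, 32) (F = Mul(3, Pow(Add(-4, Mul(44, Pow(19, -1))), -1)) = Mul(3, Pow(Add(-4, Mul(44, Rational(1, 19))), -1)) = Mul(3, Pow(Add(-4, Rational(44, 19)), -1)) = Mul(3, Pow(Rational(-32, 19), -1)) = Mul(3, Rational(-19, 32)) = Rational(-57, 32) ≈ -1.7813)
Function('W')(w) = 3
O = Rational(-171, 32) (O = Mul(Rational(-57, 32), 3) = Rational(-171, 32) ≈ -5.3438)
Add(Mul(-13, O), -453) = Add(Mul(-13, Rational(-171, 32)), -453) = Add(Rational(2223, 32), -453) = Rational(-12273, 32)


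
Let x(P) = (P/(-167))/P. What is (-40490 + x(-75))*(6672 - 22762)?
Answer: 108797860790/167 ≈ 6.5148e+8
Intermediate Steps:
x(P) = -1/167 (x(P) = (P*(-1/167))/P = (-P/167)/P = -1/167)
(-40490 + x(-75))*(6672 - 22762) = (-40490 - 1/167)*(6672 - 22762) = -6761831/167*(-16090) = 108797860790/167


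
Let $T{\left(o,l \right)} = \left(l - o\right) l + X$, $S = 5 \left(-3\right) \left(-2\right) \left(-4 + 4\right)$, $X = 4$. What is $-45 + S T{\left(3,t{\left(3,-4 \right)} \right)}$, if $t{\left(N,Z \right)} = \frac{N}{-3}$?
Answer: $-45$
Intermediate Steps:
$t{\left(N,Z \right)} = - \frac{N}{3}$ ($t{\left(N,Z \right)} = N \left(- \frac{1}{3}\right) = - \frac{N}{3}$)
$S = 0$ ($S = \left(-15\right) \left(-2\right) 0 = 30 \cdot 0 = 0$)
$T{\left(o,l \right)} = 4 + l \left(l - o\right)$ ($T{\left(o,l \right)} = \left(l - o\right) l + 4 = l \left(l - o\right) + 4 = 4 + l \left(l - o\right)$)
$-45 + S T{\left(3,t{\left(3,-4 \right)} \right)} = -45 + 0 \left(4 + \left(\left(- \frac{1}{3}\right) 3\right)^{2} - \left(- \frac{1}{3}\right) 3 \cdot 3\right) = -45 + 0 \left(4 + \left(-1\right)^{2} - \left(-1\right) 3\right) = -45 + 0 \left(4 + 1 + 3\right) = -45 + 0 \cdot 8 = -45 + 0 = -45$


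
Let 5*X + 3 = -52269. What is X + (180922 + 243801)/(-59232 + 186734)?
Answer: -180071917/17230 ≈ -10451.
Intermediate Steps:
X = -52272/5 (X = -3/5 + (1/5)*(-52269) = -3/5 - 52269/5 = -52272/5 ≈ -10454.)
X + (180922 + 243801)/(-59232 + 186734) = -52272/5 + (180922 + 243801)/(-59232 + 186734) = -52272/5 + 424723/127502 = -52272/5 + 424723*(1/127502) = -52272/5 + 11479/3446 = -180071917/17230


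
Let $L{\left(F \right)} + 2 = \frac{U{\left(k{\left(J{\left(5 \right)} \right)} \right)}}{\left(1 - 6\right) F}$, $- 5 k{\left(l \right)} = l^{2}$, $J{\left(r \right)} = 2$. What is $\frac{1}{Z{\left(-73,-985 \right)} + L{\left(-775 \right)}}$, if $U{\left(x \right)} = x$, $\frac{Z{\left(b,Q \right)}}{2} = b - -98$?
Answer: $\frac{19375}{929996} \approx 0.020833$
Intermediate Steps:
$Z{\left(b,Q \right)} = 196 + 2 b$ ($Z{\left(b,Q \right)} = 2 \left(b - -98\right) = 2 \left(b + 98\right) = 2 \left(98 + b\right) = 196 + 2 b$)
$k{\left(l \right)} = - \frac{l^{2}}{5}$
$L{\left(F \right)} = -2 + \frac{4}{25 F}$ ($L{\left(F \right)} = -2 + \frac{\left(- \frac{1}{5}\right) 2^{2}}{\left(1 - 6\right) F} = -2 + \frac{\left(- \frac{1}{5}\right) 4}{\left(-5\right) F} = -2 - \frac{4 \left(- \frac{1}{5 F}\right)}{5} = -2 + \frac{4}{25 F}$)
$\frac{1}{Z{\left(-73,-985 \right)} + L{\left(-775 \right)}} = \frac{1}{\left(196 + 2 \left(-73\right)\right) - \left(2 - \frac{4}{25 \left(-775\right)}\right)} = \frac{1}{\left(196 - 146\right) + \left(-2 + \frac{4}{25} \left(- \frac{1}{775}\right)\right)} = \frac{1}{50 - \frac{38754}{19375}} = \frac{1}{\frac{929996}{19375}} = \frac{19375}{929996}$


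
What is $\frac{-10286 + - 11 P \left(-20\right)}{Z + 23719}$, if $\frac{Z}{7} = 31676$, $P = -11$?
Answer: $- \frac{12706}{245451} \approx -0.051766$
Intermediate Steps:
$Z = 221732$ ($Z = 7 \cdot 31676 = 221732$)
$\frac{-10286 + - 11 P \left(-20\right)}{Z + 23719} = \frac{-10286 + \left(-11\right) \left(-11\right) \left(-20\right)}{221732 + 23719} = \frac{-10286 + 121 \left(-20\right)}{245451} = \left(-10286 - 2420\right) \frac{1}{245451} = \left(-12706\right) \frac{1}{245451} = - \frac{12706}{245451}$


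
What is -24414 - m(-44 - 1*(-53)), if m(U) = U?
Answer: -24423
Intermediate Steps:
-24414 - m(-44 - 1*(-53)) = -24414 - (-44 - 1*(-53)) = -24414 - (-44 + 53) = -24414 - 1*9 = -24414 - 9 = -24423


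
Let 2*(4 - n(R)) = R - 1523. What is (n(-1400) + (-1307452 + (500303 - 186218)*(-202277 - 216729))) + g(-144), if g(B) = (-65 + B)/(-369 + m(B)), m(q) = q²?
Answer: -5360790147094849/40734 ≈ -1.3160e+11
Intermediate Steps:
n(R) = 1531/2 - R/2 (n(R) = 4 - (R - 1523)/2 = 4 - (-1523 + R)/2 = 4 + (1523/2 - R/2) = 1531/2 - R/2)
g(B) = (-65 + B)/(-369 + B²)
(n(-1400) + (-1307452 + (500303 - 186218)*(-202277 - 216729))) + g(-144) = ((1531/2 - ½*(-1400)) + (-1307452 + (500303 - 186218)*(-202277 - 216729))) + (-65 - 144)/(-369 + (-144)²) = ((1531/2 + 700) + (-1307452 + 314085*(-419006))) - 209/(-369 + 20736) = (2931/2 + (-1307452 - 131603499510)) - 209/20367 = (2931/2 - 131604806962) + (1/20367)*(-209) = -263209610993/2 - 209/20367 = -5360790147094849/40734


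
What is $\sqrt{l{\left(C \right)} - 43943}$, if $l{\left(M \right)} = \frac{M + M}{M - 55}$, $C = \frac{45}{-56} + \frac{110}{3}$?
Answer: $\frac{3 i \sqrt{2018859893}}{643} \approx 209.63 i$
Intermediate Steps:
$C = \frac{6025}{168}$ ($C = 45 \left(- \frac{1}{56}\right) + 110 \cdot \frac{1}{3} = - \frac{45}{56} + \frac{110}{3} = \frac{6025}{168} \approx 35.863$)
$l{\left(M \right)} = \frac{2 M}{-55 + M}$
$\sqrt{l{\left(C \right)} - 43943} = \sqrt{2 \cdot \frac{6025}{168} \frac{1}{-55 + \frac{6025}{168}} - 43943} = \sqrt{2 \cdot \frac{6025}{168} \frac{1}{- \frac{3215}{168}} - 43943} = \sqrt{2 \cdot \frac{6025}{168} \left(- \frac{168}{3215}\right) - 43943} = \sqrt{- \frac{2410}{643} - 43943} = \sqrt{- \frac{28257759}{643}} = \frac{3 i \sqrt{2018859893}}{643}$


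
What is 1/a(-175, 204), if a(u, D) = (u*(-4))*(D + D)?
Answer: 1/285600 ≈ 3.5014e-6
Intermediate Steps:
a(u, D) = -8*D*u (a(u, D) = (-4*u)*(2*D) = -8*D*u)
1/a(-175, 204) = 1/(-8*204*(-175)) = 1/285600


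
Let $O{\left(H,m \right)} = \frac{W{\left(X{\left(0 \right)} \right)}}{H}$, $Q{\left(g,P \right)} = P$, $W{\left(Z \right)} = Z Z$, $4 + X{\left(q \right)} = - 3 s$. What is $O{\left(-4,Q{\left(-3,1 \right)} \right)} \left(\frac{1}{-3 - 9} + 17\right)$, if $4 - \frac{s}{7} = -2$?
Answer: $- \frac{857675}{12} \approx -71473.0$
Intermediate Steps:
$s = 42$ ($s = 28 - -14 = 28 + 14 = 42$)
$X{\left(q \right)} = -130$ ($X{\left(q \right)} = -4 - 126 = -130$)
$W{\left(Z \right)} = Z^{2}$
$O{\left(H,m \right)} = \frac{16900}{H}$ ($O{\left(H,m \right)} = \frac{\left(-130\right)^{2}}{H} = \frac{16900}{H}$)
$O{\left(-4,Q{\left(-3,1 \right)} \right)} \left(\frac{1}{-3 - 9} + 17\right) = \frac{16900}{-4} \left(\frac{1}{-3 - 9} + 17\right) = 16900 \left(- \frac{1}{4}\right) \left(\frac{1}{-12} + 17\right) = - 4225 \left(- \frac{1}{12} + 17\right) = \left(-4225\right) \frac{203}{12} = - \frac{857675}{12}$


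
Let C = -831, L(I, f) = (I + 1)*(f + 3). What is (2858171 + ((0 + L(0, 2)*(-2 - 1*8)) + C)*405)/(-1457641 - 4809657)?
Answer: -1250683/3133649 ≈ -0.39911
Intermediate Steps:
L(I, f) = (1 + I)*(3 + f)
(2858171 + ((0 + L(0, 2)*(-2 - 1*8)) + C)*405)/(-1457641 - 4809657) = (2858171 + ((0 + (3 + 2 + 3*0 + 0*2)*(-2 - 1*8)) - 831)*405)/(-1457641 - 4809657) = (2858171 + ((0 + (3 + 2 + 0 + 0)*(-2 - 8)) - 831)*405)/(-6267298) = (2858171 + ((0 + 5*(-10)) - 831)*405)*(-1/6267298) = (2858171 + ((0 - 50) - 831)*405)*(-1/6267298) = (2858171 + (-50 - 831)*405)*(-1/6267298) = (2858171 - 881*405)*(-1/6267298) = (2858171 - 356805)*(-1/6267298) = 2501366*(-1/6267298) = -1250683/3133649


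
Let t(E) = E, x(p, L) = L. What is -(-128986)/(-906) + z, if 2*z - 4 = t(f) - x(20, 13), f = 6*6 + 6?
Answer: -114037/906 ≈ -125.87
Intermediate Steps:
f = 42 (f = 36 + 6 = 42)
z = 33/2 (z = 2 + (42 - 1*13)/2 = 2 + (42 - 13)/2 = 2 + (1/2)*29 = 2 + 29/2 = 33/2 ≈ 16.500)
-(-128986)/(-906) + z = -(-128986)/(-906) + 33/2 = -(-128986)*(-1)/906 + 33/2 = -143*451/453 + 33/2 = -64493/453 + 33/2 = -114037/906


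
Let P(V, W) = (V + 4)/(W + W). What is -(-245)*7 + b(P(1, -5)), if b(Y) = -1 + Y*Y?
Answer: 6857/4 ≈ 1714.3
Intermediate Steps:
P(V, W) = (4 + V)/(2*W) (P(V, W) = (4 + V)/((2*W)) = (4 + V)*(1/(2*W)) = (4 + V)/(2*W))
b(Y) = -1 + Y²
-(-245)*7 + b(P(1, -5)) = -(-245)*7 + (-1 + ((½)*(4 + 1)/(-5))²) = -49*(-35) + (-1 + ((½)*(-⅕)*5)²) = 1715 + (-1 + (-½)²) = 1715 + (-1 + ¼) = 1715 - ¾ = 6857/4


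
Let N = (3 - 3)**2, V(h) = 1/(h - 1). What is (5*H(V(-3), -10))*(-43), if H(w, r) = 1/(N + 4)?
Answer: -215/4 ≈ -53.750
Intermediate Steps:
V(h) = 1/(-1 + h)
N = 0 (N = 0**2 = 0)
H(w, r) = 1/4 (H(w, r) = 1/(0 + 4) = 1/4)
(5*H(V(-3), -10))*(-43) = (5*(1/4))*(-43) = (5/4)*(-43) = -215/4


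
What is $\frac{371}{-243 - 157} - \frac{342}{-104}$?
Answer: $\frac{12277}{5200} \approx 2.361$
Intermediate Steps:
$\frac{371}{-243 - 157} - \frac{342}{-104} = \frac{371}{-400} - - \frac{171}{52} = 371 \left(- \frac{1}{400}\right) + \frac{171}{52} = - \frac{371}{400} + \frac{171}{52} = \frac{12277}{5200}$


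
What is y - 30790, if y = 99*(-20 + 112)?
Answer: -21682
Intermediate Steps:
y = 9108 (y = 99*92 = 9108)
y - 30790 = 9108 - 30790 = -21682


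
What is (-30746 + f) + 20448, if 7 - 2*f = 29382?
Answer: -49971/2 ≈ -24986.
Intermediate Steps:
f = -29375/2 (f = 7/2 - 1/2*29382 = 7/2 - 14691 = -29375/2 ≈ -14688.)
(-30746 + f) + 20448 = (-30746 - 29375/2) + 20448 = -90867/2 + 20448 = -49971/2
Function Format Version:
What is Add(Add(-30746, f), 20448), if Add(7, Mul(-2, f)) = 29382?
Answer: Rational(-49971, 2) ≈ -24986.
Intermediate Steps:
f = Rational(-29375, 2) (f = Add(Rational(7, 2), Mul(Rational(-1, 2), 29382)) = Add(Rational(7, 2), -14691) = Rational(-29375, 2) ≈ -14688.)
Add(Add(-30746, f), 20448) = Add(Add(-30746, Rational(-29375, 2)), 20448) = Add(Rational(-90867, 2), 20448) = Rational(-49971, 2)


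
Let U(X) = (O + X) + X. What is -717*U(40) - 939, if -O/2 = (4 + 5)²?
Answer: 57855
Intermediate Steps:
O = -162 (O = -2*(4 + 5)² = -2*9² = -2*81 = -162)
U(X) = -162 + 2*X (U(X) = (-162 + X) + X = -162 + 2*X)
-717*U(40) - 939 = -717*(-162 + 2*40) - 939 = -717*(-162 + 80) - 939 = -717*(-82) - 939 = 58794 - 939 = 57855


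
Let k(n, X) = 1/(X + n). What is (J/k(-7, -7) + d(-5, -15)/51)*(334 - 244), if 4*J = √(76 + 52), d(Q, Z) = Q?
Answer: -150/17 - 2520*√2 ≈ -3572.6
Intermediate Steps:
J = 2*√2 (J = √(76 + 52)/4 = √128/4 = (8*√2)/4 = 2*√2 ≈ 2.8284)
(J/k(-7, -7) + d(-5, -15)/51)*(334 - 244) = ((2*√2)/(1/(-7 - 7)) - 5/51)*(334 - 244) = ((2*√2)/(1/(-14)) - 5*1/51)*90 = ((2*√2)/(-1/14) - 5/51)*90 = ((2*√2)*(-14) - 5/51)*90 = (-28*√2 - 5/51)*90 = (-5/51 - 28*√2)*90 = -150/17 - 2520*√2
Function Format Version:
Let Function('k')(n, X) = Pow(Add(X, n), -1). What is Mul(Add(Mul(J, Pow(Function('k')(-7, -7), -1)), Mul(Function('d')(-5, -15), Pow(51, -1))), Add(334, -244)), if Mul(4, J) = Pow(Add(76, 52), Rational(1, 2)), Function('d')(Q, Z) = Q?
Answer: Add(Rational(-150, 17), Mul(-2520, Pow(2, Rational(1, 2)))) ≈ -3572.6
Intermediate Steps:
J = Mul(2, Pow(2, Rational(1, 2))) (J = Mul(Rational(1, 4), Pow(Add(76, 52), Rational(1, 2))) = Mul(Rational(1, 4), Pow(128, Rational(1, 2))) = Mul(Rational(1, 4), Mul(8, Pow(2, Rational(1, 2)))) = Mul(2, Pow(2, Rational(1, 2))) ≈ 2.8284)
Mul(Add(Mul(J, Pow(Function('k')(-7, -7), -1)), Mul(Function('d')(-5, -15), Pow(51, -1))), Add(334, -244)) = Mul(Add(Mul(Mul(2, Pow(2, Rational(1, 2))), Pow(Pow(Add(-7, -7), -1), -1)), Mul(-5, Pow(51, -1))), Add(334, -244)) = Mul(Add(Mul(Mul(2, Pow(2, Rational(1, 2))), Pow(Pow(-14, -1), -1)), Mul(-5, Rational(1, 51))), 90) = Mul(Add(Mul(Mul(2, Pow(2, Rational(1, 2))), Pow(Rational(-1, 14), -1)), Rational(-5, 51)), 90) = Mul(Add(Mul(Mul(2, Pow(2, Rational(1, 2))), -14), Rational(-5, 51)), 90) = Mul(Add(Mul(-28, Pow(2, Rational(1, 2))), Rational(-5, 51)), 90) = Mul(Add(Rational(-5, 51), Mul(-28, Pow(2, Rational(1, 2)))), 90) = Add(Rational(-150, 17), Mul(-2520, Pow(2, Rational(1, 2))))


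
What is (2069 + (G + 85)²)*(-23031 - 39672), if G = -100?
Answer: -143840682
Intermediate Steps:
(2069 + (G + 85)²)*(-23031 - 39672) = (2069 + (-100 + 85)²)*(-23031 - 39672) = (2069 + (-15)²)*(-62703) = (2069 + 225)*(-62703) = 2294*(-62703) = -143840682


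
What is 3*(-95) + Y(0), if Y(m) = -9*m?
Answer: -285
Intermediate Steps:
3*(-95) + Y(0) = 3*(-95) - 9*0 = -285 + 0 = -285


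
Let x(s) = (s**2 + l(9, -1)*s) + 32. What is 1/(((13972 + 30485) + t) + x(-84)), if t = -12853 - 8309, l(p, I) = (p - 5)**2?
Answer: 1/29039 ≈ 3.4436e-5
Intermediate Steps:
l(p, I) = (-5 + p)**2
t = -21162
x(s) = 32 + s**2 + 16*s (x(s) = (s**2 + (-5 + 9)**2*s) + 32 = (s**2 + 4**2*s) + 32 = (s**2 + 16*s) + 32 = 32 + s**2 + 16*s)
1/(((13972 + 30485) + t) + x(-84)) = 1/(((13972 + 30485) - 21162) + (32 + (-84)**2 + 16*(-84))) = 1/((44457 - 21162) + (32 + 7056 - 1344)) = 1/(23295 + 5744) = 1/29039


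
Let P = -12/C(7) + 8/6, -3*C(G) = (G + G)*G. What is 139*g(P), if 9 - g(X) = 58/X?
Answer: -436182/125 ≈ -3489.5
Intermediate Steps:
C(G) = -2*G²/3 (C(G) = -(G + G)*G/3 = -2*G*G/3 = -2*G²/3)
P = 250/147 (P = -12/((-⅔*7²)) + 8/6 = -12/((-⅔*49)) + 8*(⅙) = -12/(-98/3) + 4/3 = -12*(-3/98) + 4/3 = 18/49 + 4/3 = 250/147 ≈ 1.7007)
g(X) = 9 - 58/X
139*g(P) = 139*(9 - 58/250/147) = 139*(9 - 58*147/250) = 139*(9 - 4263/125) = 139*(-3138/125) = -436182/125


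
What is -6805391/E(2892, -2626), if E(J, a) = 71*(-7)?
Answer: 6805391/497 ≈ 13693.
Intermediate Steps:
E(J, a) = -497
-6805391/E(2892, -2626) = -6805391/(-497) = -6805391*(-1/497) = 6805391/497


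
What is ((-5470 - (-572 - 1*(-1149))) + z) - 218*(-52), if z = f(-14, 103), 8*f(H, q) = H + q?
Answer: 42401/8 ≈ 5300.1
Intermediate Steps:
f(H, q) = H/8 + q/8 (f(H, q) = (H + q)/8 = H/8 + q/8)
z = 89/8 (z = (1/8)*(-14) + (1/8)*103 = -7/4 + 103/8 = 89/8 ≈ 11.125)
((-5470 - (-572 - 1*(-1149))) + z) - 218*(-52) = ((-5470 - (-572 - 1*(-1149))) + 89/8) - 218*(-52) = ((-5470 - (-572 + 1149)) + 89/8) + 11336 = ((-5470 - 1*577) + 89/8) + 11336 = ((-5470 - 577) + 89/8) + 11336 = (-6047 + 89/8) + 11336 = -48287/8 + 11336 = 42401/8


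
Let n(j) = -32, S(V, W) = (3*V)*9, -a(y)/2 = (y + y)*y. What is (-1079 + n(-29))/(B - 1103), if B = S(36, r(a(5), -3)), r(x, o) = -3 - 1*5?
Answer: 1111/131 ≈ 8.4809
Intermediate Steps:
a(y) = -4*y**2 (a(y) = -2*(y + y)*y = -2*2*y*y = -4*y**2)
r(x, o) = -8 (r(x, o) = -3 - 5 = -8)
S(V, W) = 27*V
B = 972 (B = 27*36 = 972)
(-1079 + n(-29))/(B - 1103) = (-1079 - 32)/(972 - 1103) = -1111/(-131) = -1111*(-1/131) = 1111/131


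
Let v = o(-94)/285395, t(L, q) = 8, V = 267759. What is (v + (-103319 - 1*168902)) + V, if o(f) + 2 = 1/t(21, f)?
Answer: -2037491987/456632 ≈ -4462.0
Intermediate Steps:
o(f) = -15/8 (o(f) = -2 + 1/8 = -2 + ⅛ = -15/8)
v = -3/456632 (v = -15/8/285395 = -15/8*1/285395 = -3/456632 ≈ -6.5698e-6)
(v + (-103319 - 1*168902)) + V = (-3/456632 + (-103319 - 1*168902)) + 267759 = (-3/456632 + (-103319 - 168902)) + 267759 = (-3/456632 - 272221) + 267759 = -124304819675/456632 + 267759 = -2037491987/456632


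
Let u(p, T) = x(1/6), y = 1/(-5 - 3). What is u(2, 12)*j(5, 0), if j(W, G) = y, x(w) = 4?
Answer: -1/2 ≈ -0.50000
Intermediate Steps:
y = -1/8 (y = 1/(-8) = -1/8 ≈ -0.12500)
j(W, G) = -1/8
u(p, T) = 4
u(2, 12)*j(5, 0) = 4*(-1/8) = -1/2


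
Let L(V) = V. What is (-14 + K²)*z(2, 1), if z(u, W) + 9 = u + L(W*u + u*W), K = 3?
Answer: 15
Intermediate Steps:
z(u, W) = -9 + u + 2*W*u (z(u, W) = -9 + (u + (W*u + u*W)) = -9 + (u + (W*u + W*u)) = -9 + (u + 2*W*u) = -9 + u + 2*W*u)
(-14 + K²)*z(2, 1) = (-14 + 3²)*(-9 + 2 + 2*1*2) = (-14 + 9)*(-9 + 2 + 4) = -5*(-3) = 15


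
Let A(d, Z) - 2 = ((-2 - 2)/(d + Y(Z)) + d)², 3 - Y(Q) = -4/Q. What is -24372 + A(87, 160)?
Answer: -217962170241/12967201 ≈ -16809.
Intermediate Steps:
Y(Q) = 3 + 4/Q (Y(Q) = 3 - (-4)/Q = 3 + 4/Q)
A(d, Z) = 2 + (d - 4/(3 + d + 4/Z))² (A(d, Z) = 2 + ((-2 - 2)/(d + (3 + 4/Z)) + d)² = 2 + (-4/(3 + d + 4/Z) + d)² = 2 + (d - 4/(3 + d + 4/Z))²)
-24372 + A(87, 160) = -24372 + (2 + (-4*160 + 4*87 + 160*87² + 3*160*87)²/(4 + 3*160 + 160*87)²) = -24372 + (2 + (-640 + 348 + 160*7569 + 41760)²/(4 + 480 + 13920)²) = -24372 + (2 + (-640 + 348 + 1211040 + 41760)²/14404²) = -24372 + (2 + (1/207475216)*1252508²) = -24372 + (2 + (1/207475216)*1568776290064) = -24372 + (2 + 98048518129/12967201) = -24372 + 98074452531/12967201 = -217962170241/12967201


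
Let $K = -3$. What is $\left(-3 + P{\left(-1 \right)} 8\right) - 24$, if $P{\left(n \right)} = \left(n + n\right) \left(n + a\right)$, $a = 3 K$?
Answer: $133$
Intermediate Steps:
$a = -9$ ($a = 3 \left(-3\right) = -9$)
$P{\left(n \right)} = 2 n \left(-9 + n\right)$ ($P{\left(n \right)} = \left(n + n\right) \left(n - 9\right) = 2 n \left(-9 + n\right)$)
$\left(-3 + P{\left(-1 \right)} 8\right) - 24 = \left(-3 + 2 \left(-1\right) \left(-9 - 1\right) 8\right) - 24 = \left(-3 + 2 \left(-1\right) \left(-10\right) 8\right) - 24 = \left(-3 + 20 \cdot 8\right) - 24 = \left(-3 + 160\right) - 24 = 157 - 24 = 133$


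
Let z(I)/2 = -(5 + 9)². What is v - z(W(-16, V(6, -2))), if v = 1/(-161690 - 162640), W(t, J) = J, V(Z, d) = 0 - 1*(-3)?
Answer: 127137359/324330 ≈ 392.00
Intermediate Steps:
V(Z, d) = 3 (V(Z, d) = 0 + 3 = 3)
v = -1/324330 (v = 1/(-324330) = -1/324330 ≈ -3.0833e-6)
z(I) = -392 (z(I) = 2*(-(5 + 9)²) = 2*(-1*14²) = 2*(-1*196) = 2*(-196) = -392)
v - z(W(-16, V(6, -2))) = -1/324330 - 1*(-392) = -1/324330 + 392 = 127137359/324330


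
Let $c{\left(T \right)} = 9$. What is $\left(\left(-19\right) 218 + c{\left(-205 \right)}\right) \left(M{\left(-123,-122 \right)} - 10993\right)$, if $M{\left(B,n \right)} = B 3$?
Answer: $46959146$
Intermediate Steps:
$M{\left(B,n \right)} = 3 B$
$\left(\left(-19\right) 218 + c{\left(-205 \right)}\right) \left(M{\left(-123,-122 \right)} - 10993\right) = \left(\left(-19\right) 218 + 9\right) \left(3 \left(-123\right) - 10993\right) = \left(-4142 + 9\right) \left(-369 - 10993\right) = \left(-4133\right) \left(-11362\right) = 46959146$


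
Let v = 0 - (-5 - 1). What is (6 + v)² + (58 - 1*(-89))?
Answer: 291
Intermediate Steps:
v = 6 (v = 0 - 1*(-6) = 0 + 6 = 6)
(6 + v)² + (58 - 1*(-89)) = (6 + 6)² + (58 - 1*(-89)) = 12² + (58 + 89) = 144 + 147 = 291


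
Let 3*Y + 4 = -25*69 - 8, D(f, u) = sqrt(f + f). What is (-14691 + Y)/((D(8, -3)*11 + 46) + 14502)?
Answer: -2545/2432 ≈ -1.0465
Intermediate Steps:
D(f, u) = sqrt(2)*sqrt(f) (D(f, u) = sqrt(2*f) = sqrt(2)*sqrt(f))
Y = -579 (Y = -4/3 + (-25*69 - 8)/3 = -4/3 + (-1725 - 8)/3 = -4/3 + (1/3)*(-1733) = -4/3 - 1733/3 = -579)
(-14691 + Y)/((D(8, -3)*11 + 46) + 14502) = (-14691 - 579)/(((sqrt(2)*sqrt(8))*11 + 46) + 14502) = -15270/(((sqrt(2)*(2*sqrt(2)))*11 + 46) + 14502) = -15270/((4*11 + 46) + 14502) = -15270/((44 + 46) + 14502) = -15270/(90 + 14502) = -15270/14592 = -15270*1/14592 = -2545/2432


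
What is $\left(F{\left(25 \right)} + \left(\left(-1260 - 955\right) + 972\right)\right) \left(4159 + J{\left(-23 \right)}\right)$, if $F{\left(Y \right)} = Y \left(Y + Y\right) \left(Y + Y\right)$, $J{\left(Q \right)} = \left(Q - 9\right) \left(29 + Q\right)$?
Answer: $243006519$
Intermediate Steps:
$J{\left(Q \right)} = \left(-9 + Q\right) \left(29 + Q\right)$
$F{\left(Y \right)} = 4 Y^{3}$ ($F{\left(Y \right)} = Y 2 Y 2 Y = Y 4 Y^{2} = 4 Y^{3}$)
$\left(F{\left(25 \right)} + \left(\left(-1260 - 955\right) + 972\right)\right) \left(4159 + J{\left(-23 \right)}\right) = \left(4 \cdot 25^{3} + \left(\left(-1260 - 955\right) + 972\right)\right) \left(4159 + \left(-261 + \left(-23\right)^{2} + 20 \left(-23\right)\right)\right) = \left(4 \cdot 15625 + \left(-2215 + 972\right)\right) \left(4159 - 192\right) = \left(62500 - 1243\right) \left(4159 - 192\right) = 61257 \cdot 3967 = 243006519$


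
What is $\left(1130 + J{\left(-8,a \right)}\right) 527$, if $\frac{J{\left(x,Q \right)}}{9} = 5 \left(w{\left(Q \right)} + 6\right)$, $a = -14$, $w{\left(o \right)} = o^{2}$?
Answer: $5385940$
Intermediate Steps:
$J{\left(x,Q \right)} = 270 + 45 Q^{2}$ ($J{\left(x,Q \right)} = 9 \cdot 5 \left(Q^{2} + 6\right) = 9 \cdot 5 \left(6 + Q^{2}\right) = 9 \left(30 + 5 Q^{2}\right) = 270 + 45 Q^{2}$)
$\left(1130 + J{\left(-8,a \right)}\right) 527 = \left(1130 + \left(270 + 45 \left(-14\right)^{2}\right)\right) 527 = \left(1130 + \left(270 + 45 \cdot 196\right)\right) 527 = \left(1130 + \left(270 + 8820\right)\right) 527 = \left(1130 + 9090\right) 527 = 10220 \cdot 527 = 5385940$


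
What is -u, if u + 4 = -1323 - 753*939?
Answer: 708394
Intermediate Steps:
u = -708394 (u = -4 + (-1323 - 753*939) = -4 + (-1323 - 707067) = -4 - 708390 = -708394)
-u = -1*(-708394) = 708394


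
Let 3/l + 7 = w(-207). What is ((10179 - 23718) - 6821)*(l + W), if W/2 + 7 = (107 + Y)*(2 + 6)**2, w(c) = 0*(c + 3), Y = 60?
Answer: -3044451160/7 ≈ -4.3492e+8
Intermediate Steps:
w(c) = 0 (w(c) = 0*(3 + c) = 0)
l = -3/7 (l = 3/(-7 + 0) = 3/(-7) = 3*(-1/7) = -3/7 ≈ -0.42857)
W = 21362 (W = -14 + 2*((107 + 60)*(2 + 6)**2) = -14 + 2*(167*8**2) = -14 + 2*(167*64) = -14 + 2*10688 = -14 + 21376 = 21362)
((10179 - 23718) - 6821)*(l + W) = ((10179 - 23718) - 6821)*(-3/7 + 21362) = (-13539 - 6821)*(149531/7) = -20360*149531/7 = -3044451160/7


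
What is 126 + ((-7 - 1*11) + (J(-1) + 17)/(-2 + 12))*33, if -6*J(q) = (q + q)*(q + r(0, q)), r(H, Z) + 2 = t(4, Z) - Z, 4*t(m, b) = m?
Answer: -413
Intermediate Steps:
t(m, b) = m/4
r(H, Z) = -1 - Z (r(H, Z) = -2 + ((¼)*4 - Z) = -2 + (1 - Z) = -1 - Z)
J(q) = q/3 (J(q) = -(q + q)*(q + (-1 - q))/6 = -2*q*(-1)/6 = -(-1)*q/3 = q/3)
126 + ((-7 - 1*11) + (J(-1) + 17)/(-2 + 12))*33 = 126 + ((-7 - 1*11) + ((⅓)*(-1) + 17)/(-2 + 12))*33 = 126 + ((-7 - 11) + (-⅓ + 17)/10)*33 = 126 + (-18 + (50/3)*(⅒))*33 = 126 + (-18 + 5/3)*33 = 126 - 49/3*33 = 126 - 539 = -413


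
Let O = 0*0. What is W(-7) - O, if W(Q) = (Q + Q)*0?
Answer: 0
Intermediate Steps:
O = 0
W(Q) = 0 (W(Q) = (2*Q)*0 = 0)
W(-7) - O = 0 - 1*0 = 0 + 0 = 0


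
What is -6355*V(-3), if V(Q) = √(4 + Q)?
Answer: -6355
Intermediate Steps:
-6355*V(-3) = -6355*√(4 - 3) = -6355*√1 = -6355*1 = -6355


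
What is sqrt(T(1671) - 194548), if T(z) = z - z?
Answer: 2*I*sqrt(48637) ≈ 441.08*I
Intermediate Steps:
T(z) = 0
sqrt(T(1671) - 194548) = sqrt(0 - 194548) = sqrt(-194548) = 2*I*sqrt(48637)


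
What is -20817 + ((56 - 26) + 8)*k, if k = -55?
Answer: -22907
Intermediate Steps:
-20817 + ((56 - 26) + 8)*k = -20817 + ((56 - 26) + 8)*(-55) = -20817 + (30 + 8)*(-55) = -20817 + 38*(-55) = -20817 - 2090 = -22907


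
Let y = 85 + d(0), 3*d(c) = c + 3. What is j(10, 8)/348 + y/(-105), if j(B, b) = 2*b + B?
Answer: -1511/2030 ≈ -0.74434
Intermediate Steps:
d(c) = 1 + c/3 (d(c) = (c + 3)/3 = (3 + c)/3 = 1 + c/3)
j(B, b) = B + 2*b
y = 86 (y = 85 + (1 + (1/3)*0) = 85 + (1 + 0) = 85 + 1 = 86)
j(10, 8)/348 + y/(-105) = (10 + 2*8)/348 + 86/(-105) = (10 + 16)*(1/348) + 86*(-1/105) = 26*(1/348) - 86/105 = 13/174 - 86/105 = -1511/2030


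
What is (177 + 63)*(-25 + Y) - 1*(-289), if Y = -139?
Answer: -39071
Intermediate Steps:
(177 + 63)*(-25 + Y) - 1*(-289) = (177 + 63)*(-25 - 139) - 1*(-289) = 240*(-164) + 289 = -39360 + 289 = -39071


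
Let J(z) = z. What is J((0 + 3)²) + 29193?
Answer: 29202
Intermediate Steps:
J((0 + 3)²) + 29193 = (0 + 3)² + 29193 = 3² + 29193 = 9 + 29193 = 29202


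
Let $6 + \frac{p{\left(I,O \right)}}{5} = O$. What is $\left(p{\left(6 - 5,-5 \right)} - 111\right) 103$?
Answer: $-17098$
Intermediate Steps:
$p{\left(I,O \right)} = -30 + 5 O$
$\left(p{\left(6 - 5,-5 \right)} - 111\right) 103 = \left(\left(-30 + 5 \left(-5\right)\right) - 111\right) 103 = \left(\left(-30 - 25\right) - 111\right) 103 = \left(-55 - 111\right) 103 = \left(-166\right) 103 = -17098$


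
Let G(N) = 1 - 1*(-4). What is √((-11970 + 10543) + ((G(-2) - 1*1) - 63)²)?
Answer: √2054 ≈ 45.321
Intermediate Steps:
G(N) = 5 (G(N) = 1 + 4 = 5)
√((-11970 + 10543) + ((G(-2) - 1*1) - 63)²) = √((-11970 + 10543) + ((5 - 1*1) - 63)²) = √(-1427 + ((5 - 1) - 63)²) = √(-1427 + (4 - 63)²) = √(-1427 + (-59)²) = √(-1427 + 3481) = √2054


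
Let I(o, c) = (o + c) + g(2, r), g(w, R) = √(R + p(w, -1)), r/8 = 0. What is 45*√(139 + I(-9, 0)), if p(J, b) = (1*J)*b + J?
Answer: 45*√130 ≈ 513.08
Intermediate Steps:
r = 0 (r = 8*0 = 0)
p(J, b) = J + J*b (p(J, b) = J*b + J = J + J*b)
g(w, R) = √R (g(w, R) = √(R + w*(1 - 1)) = √(R + w*0) = √(R + 0) = √R)
I(o, c) = c + o (I(o, c) = (o + c) + √0 = (c + o) + 0 = c + o)
45*√(139 + I(-9, 0)) = 45*√(139 + (0 - 9)) = 45*√(139 - 9) = 45*√130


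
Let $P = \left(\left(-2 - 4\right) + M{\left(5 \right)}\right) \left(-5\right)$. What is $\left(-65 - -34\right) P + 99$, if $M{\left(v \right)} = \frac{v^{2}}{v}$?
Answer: $-56$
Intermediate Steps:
$M{\left(v \right)} = v$
$P = 5$ ($P = \left(\left(-2 - 4\right) + 5\right) \left(-5\right) = \left(-6 + 5\right) \left(-5\right) = \left(-1\right) \left(-5\right) = 5$)
$\left(-65 - -34\right) P + 99 = \left(-65 - -34\right) 5 + 99 = \left(-65 + 34\right) 5 + 99 = \left(-31\right) 5 + 99 = -155 + 99 = -56$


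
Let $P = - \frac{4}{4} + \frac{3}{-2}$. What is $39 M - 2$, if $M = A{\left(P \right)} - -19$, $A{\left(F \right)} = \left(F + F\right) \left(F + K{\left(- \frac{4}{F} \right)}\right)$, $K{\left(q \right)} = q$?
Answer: $\frac{1829}{2} \approx 914.5$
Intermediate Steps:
$P = - \frac{5}{2}$ ($P = \left(-4\right) \frac{1}{4} + 3 \left(- \frac{1}{2}\right) = -1 - \frac{3}{2} = - \frac{5}{2} \approx -2.5$)
$A{\left(F \right)} = 2 F \left(F - \frac{4}{F}\right)$ ($A{\left(F \right)} = \left(F + F\right) \left(F - \frac{4}{F}\right) = 2 F \left(F - \frac{4}{F}\right)$)
$M = \frac{47}{2}$ ($M = \left(-8 + 2 \left(- \frac{5}{2}\right)^{2}\right) - -19 = \left(-8 + 2 \cdot \frac{25}{4}\right) + 19 = \left(-8 + \frac{25}{2}\right) + 19 = \frac{9}{2} + 19 = \frac{47}{2} \approx 23.5$)
$39 M - 2 = 39 \cdot \frac{47}{2} - 2 = \frac{1833}{2} - 2 = \frac{1829}{2}$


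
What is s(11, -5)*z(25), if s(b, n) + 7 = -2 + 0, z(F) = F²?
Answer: -5625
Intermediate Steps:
s(b, n) = -9 (s(b, n) = -7 + (-2 + 0) = -7 - 2 = -9)
s(11, -5)*z(25) = -9*25² = -9*625 = -5625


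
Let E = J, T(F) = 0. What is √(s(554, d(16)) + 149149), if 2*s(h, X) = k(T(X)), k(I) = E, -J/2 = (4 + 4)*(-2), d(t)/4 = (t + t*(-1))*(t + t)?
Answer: √149165 ≈ 386.22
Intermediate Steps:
d(t) = 0 (d(t) = 4*((t + t*(-1))*(t + t)) = 4*((t - t)*(2*t)) = 4*(0*(2*t)) = 4*0 = 0)
J = 32 (J = -2*(4 + 4)*(-2) = -16*(-2) = -2*(-16) = 32)
E = 32
k(I) = 32
s(h, X) = 16 (s(h, X) = (½)*32 = 16)
√(s(554, d(16)) + 149149) = √(16 + 149149) = √149165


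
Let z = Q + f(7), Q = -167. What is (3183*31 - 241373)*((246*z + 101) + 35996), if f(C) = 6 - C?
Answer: 746463700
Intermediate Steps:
z = -168 (z = -167 + (6 - 1*7) = -167 + (6 - 7) = -167 - 1 = -168)
(3183*31 - 241373)*((246*z + 101) + 35996) = (3183*31 - 241373)*((246*(-168) + 101) + 35996) = (98673 - 241373)*((-41328 + 101) + 35996) = -142700*(-41227 + 35996) = -142700*(-5231) = 746463700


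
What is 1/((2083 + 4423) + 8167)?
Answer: 1/14673 ≈ 6.8152e-5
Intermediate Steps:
1/((2083 + 4423) + 8167) = 1/(6506 + 8167) = 1/14673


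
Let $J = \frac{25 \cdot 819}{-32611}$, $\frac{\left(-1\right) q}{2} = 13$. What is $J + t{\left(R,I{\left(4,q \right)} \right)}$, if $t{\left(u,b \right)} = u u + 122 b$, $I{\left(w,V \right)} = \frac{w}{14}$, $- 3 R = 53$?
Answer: $\frac{711553924}{2054493} \approx 346.34$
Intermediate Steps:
$q = -26$ ($q = \left(-2\right) 13 = -26$)
$R = - \frac{53}{3}$ ($R = \left(- \frac{1}{3}\right) 53 = - \frac{53}{3} \approx -17.667$)
$J = - \frac{20475}{32611}$ ($J = 20475 \left(- \frac{1}{32611}\right) = - \frac{20475}{32611} \approx -0.62786$)
$I{\left(w,V \right)} = \frac{w}{14}$ ($I{\left(w,V \right)} = w \frac{1}{14} = \frac{w}{14}$)
$t{\left(u,b \right)} = u^{2} + 122 b$
$J + t{\left(R,I{\left(4,q \right)} \right)} = - \frac{20475}{32611} + \left(\left(- \frac{53}{3}\right)^{2} + 122 \cdot \frac{1}{14} \cdot 4\right) = - \frac{20475}{32611} + \left(\frac{2809}{9} + 122 \cdot \frac{2}{7}\right) = - \frac{20475}{32611} + \left(\frac{2809}{9} + \frac{244}{7}\right) = - \frac{20475}{32611} + \frac{21859}{63} = \frac{711553924}{2054493}$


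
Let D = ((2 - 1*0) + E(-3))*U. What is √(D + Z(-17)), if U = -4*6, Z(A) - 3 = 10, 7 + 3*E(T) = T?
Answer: 3*√5 ≈ 6.7082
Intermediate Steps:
E(T) = -7/3 + T/3
Z(A) = 13 (Z(A) = 3 + 10 = 13)
U = -24
D = 32 (D = ((2 - 1*0) + (-7/3 + (⅓)*(-3)))*(-24) = ((2 + 0) + (-7/3 - 1))*(-24) = (2 - 10/3)*(-24) = -4/3*(-24) = 32)
√(D + Z(-17)) = √(32 + 13) = √45 = 3*√5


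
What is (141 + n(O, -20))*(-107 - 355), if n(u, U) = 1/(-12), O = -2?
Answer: -130207/2 ≈ -65104.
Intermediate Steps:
n(u, U) = -1/12
(141 + n(O, -20))*(-107 - 355) = (141 - 1/12)*(-107 - 355) = (1691/12)*(-462) = -130207/2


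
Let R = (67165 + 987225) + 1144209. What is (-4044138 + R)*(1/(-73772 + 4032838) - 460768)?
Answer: 3366652402044843293/3959066 ≈ 8.5037e+11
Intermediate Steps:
R = 2198599 (R = 1054390 + 1144209 = 2198599)
(-4044138 + R)*(1/(-73772 + 4032838) - 460768) = (-4044138 + 2198599)*(1/(-73772 + 4032838) - 460768) = -1845539*(1/3959066 - 460768) = -1845539*(-1824210922687/3959066) = 3366652402044843293/3959066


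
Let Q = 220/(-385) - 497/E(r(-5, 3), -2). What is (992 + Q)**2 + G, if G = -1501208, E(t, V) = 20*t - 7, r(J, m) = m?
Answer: -73883406047/137641 ≈ -5.3678e+5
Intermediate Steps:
E(t, V) = -7 + 20*t
Q = -3691/371 (Q = 220/(-385) - 497/(-7 + 20*3) = 220*(-1/385) - 497/(-7 + 60) = -4/7 - 497/53 = -3691/371 ≈ -9.9488)
(992 + Q)**2 + G = (992 - 3691/371)**2 - 1501208 = (364341/371)**2 - 1501208 = 132744364281/137641 - 1501208 = -73883406047/137641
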